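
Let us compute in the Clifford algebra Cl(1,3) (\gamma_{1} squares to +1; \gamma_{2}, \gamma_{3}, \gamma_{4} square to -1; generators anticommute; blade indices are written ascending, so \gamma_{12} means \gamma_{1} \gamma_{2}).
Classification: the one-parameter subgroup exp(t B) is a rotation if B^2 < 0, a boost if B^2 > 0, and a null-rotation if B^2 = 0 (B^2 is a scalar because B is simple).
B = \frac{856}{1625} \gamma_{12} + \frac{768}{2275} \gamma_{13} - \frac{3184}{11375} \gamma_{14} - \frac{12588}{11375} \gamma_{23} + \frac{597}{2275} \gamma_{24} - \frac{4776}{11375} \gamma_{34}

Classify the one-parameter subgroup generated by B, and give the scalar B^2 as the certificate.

B^2 term by term: the squares give (\frac{856}{1625})^2*(\gamma_{12})^2 + (\frac{768}{2275})^2*(\gamma_{13})^2 + (-\frac{3184}{11375})^2*(\gamma_{14})^2 + (-\frac{12588}{11375})^2*(\gamma_{23})^2 + (\frac{597}{2275})^2*(\gamma_{24})^2 + (-\frac{4776}{11375})^2*(\gamma_{34})^2 = \frac{732736}{2640625}*(+1) + \frac{589824}{5175625}*(+1) + \frac{10137856}{129390625}*(+1) + \frac{158457744}{129390625}*(-1) + \frac{356409}{5175625}*(-1) + \frac{22810176}{129390625}*(-1) = -1 (each basis 2-blade squares to minus the product of its generators' squares); cross terms between blades sharing an index anticommute and cancel; the commuting (index-disjoint) pairs give grade-4 terms 2*c*c'*(blade product), which cancel blade by blade — \gamma_{1234}: -\frac{8176512}{18484375} - \frac{916992}{5175625} + \frac{80160384}{129390625} = 0 — confirming B is simple. So B^2 = -1.
Answer: rotation, certificate B^2 = -1. The invariant at work: B^2 = -1 is unchanged by conjugation, hence its sign classifies the subgroup whatever basis B is written in.


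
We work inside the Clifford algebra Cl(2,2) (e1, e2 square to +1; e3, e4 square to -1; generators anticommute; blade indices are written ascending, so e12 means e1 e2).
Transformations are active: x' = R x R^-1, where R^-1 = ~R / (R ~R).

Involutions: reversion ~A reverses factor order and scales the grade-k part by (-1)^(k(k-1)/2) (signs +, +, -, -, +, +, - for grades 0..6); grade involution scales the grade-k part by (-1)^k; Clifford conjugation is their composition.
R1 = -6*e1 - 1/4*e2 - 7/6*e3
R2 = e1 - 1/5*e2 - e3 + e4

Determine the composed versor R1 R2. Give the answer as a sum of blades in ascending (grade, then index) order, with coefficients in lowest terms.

Distribute over the terms of R1 (each basis-blade product reordered to ascending indices, repeated generators contracted through their squares):
(-6*e1) R2 = -6 + 6/5*e12 + 6*e13 - 6*e14
(-1/4*e2) R2 = 1/20 + 1/4*e12 + 1/4*e23 - 1/4*e24
(-7/6*e3) R2 = -7/6 + 7/6*e13 - 7/30*e23 - 7/6*e34
Summing the partial products and collecting blades:
Answer: -427/60 + 29/20*e12 + 43/6*e13 - 6*e14 + 1/60*e23 - 1/4*e24 - 7/6*e34


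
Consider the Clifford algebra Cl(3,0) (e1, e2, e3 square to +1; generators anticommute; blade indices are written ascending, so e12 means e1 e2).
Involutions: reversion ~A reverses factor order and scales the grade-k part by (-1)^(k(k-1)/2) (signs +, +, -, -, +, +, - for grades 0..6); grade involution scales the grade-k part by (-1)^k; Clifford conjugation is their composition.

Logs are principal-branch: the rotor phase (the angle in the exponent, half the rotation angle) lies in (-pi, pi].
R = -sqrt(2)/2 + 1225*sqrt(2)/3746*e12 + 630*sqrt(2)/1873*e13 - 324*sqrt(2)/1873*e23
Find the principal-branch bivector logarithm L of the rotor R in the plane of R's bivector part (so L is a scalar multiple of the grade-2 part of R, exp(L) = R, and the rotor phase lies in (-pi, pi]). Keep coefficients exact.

The scalar part of R is -sqrt(2)/2, which fixes the principal-branch rotor phase; the unit plane is then the bivector part divided by the sine of that phase, and L is that plane scaled by the phase.
Concretely: cos(phase) = -sqrt(2)/2 gives phase = ±3*pi/4, and since phase/sin(phase) is even the sign is immaterial: L = (phase/sin(phase)) * <R>_2 = (3*sqrt(2)*pi/4) * <R>_2.
Answer: 3675*pi/7492*e12 + 945*pi/1873*e13 - 486*pi/1873*e23


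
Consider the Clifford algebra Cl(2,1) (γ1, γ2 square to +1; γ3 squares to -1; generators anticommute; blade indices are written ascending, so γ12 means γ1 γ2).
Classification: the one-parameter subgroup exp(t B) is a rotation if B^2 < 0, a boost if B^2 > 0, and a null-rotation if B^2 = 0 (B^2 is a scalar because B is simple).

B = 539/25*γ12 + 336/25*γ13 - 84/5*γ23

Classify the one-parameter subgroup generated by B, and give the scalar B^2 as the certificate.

B^2 term by term: the squares give (539/25)^2*(γ12)^2 + (336/25)^2*(γ13)^2 + (-84/5)^2*(γ23)^2 = 290521/625*(-1) + 112896/625*(+1) + 7056/25*(+1) = -49/25 (each basis 2-blade squares to minus the product of its generators' squares); cross terms between blades sharing an index anticommute and cancel. So B^2 = -49/25.
Answer: rotation, certificate B^2 = -49/25. One invariant decides it: the square -49/25 survives every conjugation, and its sign is exactly the classification.


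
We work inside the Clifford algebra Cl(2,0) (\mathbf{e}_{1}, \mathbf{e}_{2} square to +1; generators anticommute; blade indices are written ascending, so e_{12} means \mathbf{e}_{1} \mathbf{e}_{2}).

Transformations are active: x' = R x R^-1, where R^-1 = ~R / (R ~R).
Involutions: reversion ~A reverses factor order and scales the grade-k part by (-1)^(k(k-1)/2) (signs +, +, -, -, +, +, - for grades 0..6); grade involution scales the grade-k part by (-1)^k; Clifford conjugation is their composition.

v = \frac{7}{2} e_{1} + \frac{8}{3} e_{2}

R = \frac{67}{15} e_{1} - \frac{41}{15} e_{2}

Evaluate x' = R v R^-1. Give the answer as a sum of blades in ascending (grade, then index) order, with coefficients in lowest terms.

~R = \frac{67}{15} e_{1} - \frac{41}{15} e_{2}, and R ~R = \frac{1234}{45}, so R^-1 = ~R / (\frac{1234}{45}).
R v = \frac{751}{90} + \frac{1933}{90} e_{12}
Answer: -\frac{7234}{9255} e_{1} - \frac{26717}{6170} e_{2}


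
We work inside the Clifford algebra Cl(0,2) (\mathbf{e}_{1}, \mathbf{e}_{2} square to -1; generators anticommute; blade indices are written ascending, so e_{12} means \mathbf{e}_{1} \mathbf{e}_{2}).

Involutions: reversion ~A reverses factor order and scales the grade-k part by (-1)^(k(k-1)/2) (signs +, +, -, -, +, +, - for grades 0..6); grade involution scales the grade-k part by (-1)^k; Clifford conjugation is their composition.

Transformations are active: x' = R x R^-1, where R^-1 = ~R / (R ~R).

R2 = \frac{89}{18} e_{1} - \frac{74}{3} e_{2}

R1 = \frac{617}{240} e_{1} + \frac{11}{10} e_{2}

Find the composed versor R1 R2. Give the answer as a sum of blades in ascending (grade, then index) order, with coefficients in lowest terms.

Distribute over the terms of R1 (each basis-blade product reordered to ascending indices, repeated generators contracted through their squares):
(\frac{617}{240} e_{1}) R2 = -\frac{54913}{4320} - \frac{22829}{360} e_{12}
(\frac{11}{10} e_{2}) R2 = \frac{407}{15} - \frac{979}{180} e_{12}
Summing the partial products and collecting blades:
Answer: \frac{62303}{4320} - \frac{24787}{360} e_{12}


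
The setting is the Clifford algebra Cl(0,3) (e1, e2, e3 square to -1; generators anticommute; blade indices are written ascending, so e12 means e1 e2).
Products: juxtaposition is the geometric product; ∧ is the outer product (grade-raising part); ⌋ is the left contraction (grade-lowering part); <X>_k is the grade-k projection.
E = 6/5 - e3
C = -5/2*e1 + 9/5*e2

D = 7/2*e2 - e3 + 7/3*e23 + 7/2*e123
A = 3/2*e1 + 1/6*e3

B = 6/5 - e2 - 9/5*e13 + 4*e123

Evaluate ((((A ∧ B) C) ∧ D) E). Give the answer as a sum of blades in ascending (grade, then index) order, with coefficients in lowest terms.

step 1: 9/5*e1 + 1/5*e3 - 3/2*e12 + 1/6*e23
step 2: 9/2 + 27/10*e1 + 15/4*e2 + 3/10*e3 + 81/25*e12 + 1/2*e13 - 9/25*e23 - 5/12*e123
step 3: 63/4*e2 - 9/2*e3 + 189/20*e12 - 27/10*e13 + 57/10*e23 + 853/50*e123
step 4: -9/2 - 27/10*e1 + 123/5*e2 - 27/5*e3 + 142/5*e12 - 81/25*e13 - 891/100*e23 + 5511/500*e123
Answer: -9/2 - 27/10*e1 + 123/5*e2 - 27/5*e3 + 142/5*e12 - 81/25*e13 - 891/100*e23 + 5511/500*e123


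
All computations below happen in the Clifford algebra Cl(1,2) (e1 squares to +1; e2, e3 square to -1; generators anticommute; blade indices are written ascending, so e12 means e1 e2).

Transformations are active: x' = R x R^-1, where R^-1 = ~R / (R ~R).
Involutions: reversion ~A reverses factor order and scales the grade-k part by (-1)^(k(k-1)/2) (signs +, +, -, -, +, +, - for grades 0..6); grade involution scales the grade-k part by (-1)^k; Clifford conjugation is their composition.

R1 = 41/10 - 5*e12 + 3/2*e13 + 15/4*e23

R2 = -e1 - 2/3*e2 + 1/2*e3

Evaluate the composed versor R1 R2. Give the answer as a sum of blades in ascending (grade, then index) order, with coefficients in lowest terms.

Distribute over the terms of R2 (each basis-blade product reordered to ascending indices, repeated generators contracted through their squares):
R1 (-e1) = -41/10*e1 - 5*e2 + 3/2*e3 - 15/4*e123
R1 (-2/3*e2) = -10/3*e1 - 41/15*e2 - 5/2*e3 + e123
R1 (1/2*e3) = -3/4*e1 - 15/8*e2 + 41/20*e3 - 5/2*e123
Summing the partial products and collecting blades:
Answer: -491/60*e1 - 1153/120*e2 + 21/20*e3 - 21/4*e123


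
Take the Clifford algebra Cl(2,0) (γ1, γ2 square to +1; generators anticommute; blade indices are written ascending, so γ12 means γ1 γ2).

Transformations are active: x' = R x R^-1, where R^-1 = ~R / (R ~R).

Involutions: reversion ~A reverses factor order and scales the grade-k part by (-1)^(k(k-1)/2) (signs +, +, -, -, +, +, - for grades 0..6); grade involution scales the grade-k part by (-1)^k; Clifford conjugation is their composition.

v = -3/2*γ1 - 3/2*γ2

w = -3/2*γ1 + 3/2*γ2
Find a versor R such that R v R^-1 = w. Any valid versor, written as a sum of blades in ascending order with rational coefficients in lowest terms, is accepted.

Key observation: q(v) = q(w) = 9/2 (sandwiches preserve the norm), so R = v + w = -3*γ1 works whenever it is invertible — the component of v along it is kept and (v - w)/2 reverses, sending v to w.
Answer: -3*γ1


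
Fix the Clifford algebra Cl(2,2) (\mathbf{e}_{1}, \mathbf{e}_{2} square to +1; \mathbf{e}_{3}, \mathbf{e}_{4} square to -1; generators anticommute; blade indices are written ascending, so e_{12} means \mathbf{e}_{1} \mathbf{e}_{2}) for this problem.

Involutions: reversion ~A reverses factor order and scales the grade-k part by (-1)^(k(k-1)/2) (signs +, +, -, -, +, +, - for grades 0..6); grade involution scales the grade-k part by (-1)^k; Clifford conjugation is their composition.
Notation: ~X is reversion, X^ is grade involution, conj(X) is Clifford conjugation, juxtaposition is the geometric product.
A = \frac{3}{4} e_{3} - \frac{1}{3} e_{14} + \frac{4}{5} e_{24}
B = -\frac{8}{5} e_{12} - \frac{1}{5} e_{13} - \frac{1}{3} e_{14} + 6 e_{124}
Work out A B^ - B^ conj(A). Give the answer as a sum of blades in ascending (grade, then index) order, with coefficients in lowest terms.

first term: \frac{1}{9} - \frac{99}{20} e_{1} - 2 e_{2} + \frac{4}{15} e_{12} + \frac{32}{25} e_{14} + \frac{8}{15} e_{24} + \frac{1}{15} e_{34} - \frac{6}{5} e_{123} + \frac{1}{4} e_{134} - \frac{217}{50} e_{1234}
second term: -\frac{1}{9} + \frac{93}{20} e_{1} + 2 e_{2} + \frac{4}{15} e_{12} + \frac{32}{25} e_{14} + \frac{8}{15} e_{24} + \frac{1}{15} e_{34} + \frac{6}{5} e_{123} - \frac{1}{4} e_{134} - \frac{233}{50} e_{1234}
Answer: \frac{2}{9} - \frac{48}{5} e_{1} - 4 e_{2} - \frac{12}{5} e_{123} + \frac{1}{2} e_{134} + \frac{8}{25} e_{1234}


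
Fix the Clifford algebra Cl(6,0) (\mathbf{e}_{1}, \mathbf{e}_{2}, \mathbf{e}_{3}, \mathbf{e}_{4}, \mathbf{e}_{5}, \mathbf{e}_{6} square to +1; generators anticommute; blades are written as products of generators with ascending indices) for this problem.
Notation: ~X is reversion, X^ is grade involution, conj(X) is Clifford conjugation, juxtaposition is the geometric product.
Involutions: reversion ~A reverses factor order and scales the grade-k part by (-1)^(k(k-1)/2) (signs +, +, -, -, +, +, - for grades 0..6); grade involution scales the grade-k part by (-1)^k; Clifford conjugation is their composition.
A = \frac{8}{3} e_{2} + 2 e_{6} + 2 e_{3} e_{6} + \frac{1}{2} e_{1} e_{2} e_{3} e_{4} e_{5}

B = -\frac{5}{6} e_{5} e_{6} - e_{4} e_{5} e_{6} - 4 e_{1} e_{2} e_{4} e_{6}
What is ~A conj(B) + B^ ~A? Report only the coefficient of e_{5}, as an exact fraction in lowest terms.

first term: -\frac{5}{3} e_{5} + \frac{5}{3} e_{3} e_{5} - 2 e_{4} e_{5} + 8 e_{1} e_{2} e_{4} + \frac{32}{3} e_{1} e_{4} e_{6} + \frac{20}{9} e_{2} e_{5} e_{6} + 2 e_{3} e_{4} e_{5} - 2 e_{3} e_{5} e_{6} - 8 e_{1} e_{2} e_{3} e_{4} + \frac{1}{2} e_{1} e_{2} e_{3} e_{6} - \frac{8}{3} e_{2} e_{4} e_{5} e_{6} + \frac{5}{12} e_{1} e_{2} e_{3} e_{4} e_{6}
second term: -\frac{5}{3} e_{5} + \frac{5}{3} e_{3} e_{5} + 2 e_{4} e_{5} - 8 e_{1} e_{2} e_{4} - \frac{32}{3} e_{1} e_{4} e_{6} - \frac{20}{9} e_{2} e_{5} e_{6} + 2 e_{3} e_{4} e_{5} + 2 e_{3} e_{5} e_{6} + 8 e_{1} e_{2} e_{3} e_{4} + \frac{1}{2} e_{1} e_{2} e_{3} e_{6} - \frac{8}{3} e_{2} e_{4} e_{5} e_{6} + \frac{5}{12} e_{1} e_{2} e_{3} e_{4} e_{6}
Answer: -\frac{10}{3}


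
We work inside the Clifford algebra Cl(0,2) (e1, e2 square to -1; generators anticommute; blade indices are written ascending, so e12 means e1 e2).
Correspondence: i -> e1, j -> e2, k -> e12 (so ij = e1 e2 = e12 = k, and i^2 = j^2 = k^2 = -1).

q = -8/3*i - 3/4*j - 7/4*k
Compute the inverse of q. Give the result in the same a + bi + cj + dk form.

In blades: q = -8/3*e1 - 3/4*e2 - 7/4*e12.
With qbar = 8/3*e1 + 3/4*e2 + 7/4*e12 (scalar fixed, mapped units negated), q qbar = 773/72 (the sum of squared coefficients), so q^-1 = qbar / (773/72) = 192/773*e1 + 54/773*e2 + 126/773*e12; translating back:
Answer: 192/773*i + 54/773*j + 126/773*k


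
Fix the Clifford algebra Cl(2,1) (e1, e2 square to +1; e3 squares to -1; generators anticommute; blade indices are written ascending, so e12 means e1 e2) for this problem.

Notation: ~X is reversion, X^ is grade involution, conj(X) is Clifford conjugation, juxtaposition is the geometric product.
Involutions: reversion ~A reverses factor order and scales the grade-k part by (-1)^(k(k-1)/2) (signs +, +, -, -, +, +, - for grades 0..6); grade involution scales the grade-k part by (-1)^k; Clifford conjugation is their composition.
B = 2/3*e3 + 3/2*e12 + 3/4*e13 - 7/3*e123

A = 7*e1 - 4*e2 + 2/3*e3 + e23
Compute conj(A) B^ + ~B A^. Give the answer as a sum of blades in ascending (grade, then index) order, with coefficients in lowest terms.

first term: -4/9 - 53/6*e1 - 67/6*e2 - 21/4*e3 + 83/36*e12 - 19/6*e13 - 19*e23 - 4*e123
second term: 4/9 - 25/6*e1 - 59/6*e2 - 21/4*e3 + 29/36*e12 - 37/6*e13 - 19*e23 + 4*e123
Answer: -13*e1 - 21*e2 - 21/2*e3 + 28/9*e12 - 28/3*e13 - 38*e23


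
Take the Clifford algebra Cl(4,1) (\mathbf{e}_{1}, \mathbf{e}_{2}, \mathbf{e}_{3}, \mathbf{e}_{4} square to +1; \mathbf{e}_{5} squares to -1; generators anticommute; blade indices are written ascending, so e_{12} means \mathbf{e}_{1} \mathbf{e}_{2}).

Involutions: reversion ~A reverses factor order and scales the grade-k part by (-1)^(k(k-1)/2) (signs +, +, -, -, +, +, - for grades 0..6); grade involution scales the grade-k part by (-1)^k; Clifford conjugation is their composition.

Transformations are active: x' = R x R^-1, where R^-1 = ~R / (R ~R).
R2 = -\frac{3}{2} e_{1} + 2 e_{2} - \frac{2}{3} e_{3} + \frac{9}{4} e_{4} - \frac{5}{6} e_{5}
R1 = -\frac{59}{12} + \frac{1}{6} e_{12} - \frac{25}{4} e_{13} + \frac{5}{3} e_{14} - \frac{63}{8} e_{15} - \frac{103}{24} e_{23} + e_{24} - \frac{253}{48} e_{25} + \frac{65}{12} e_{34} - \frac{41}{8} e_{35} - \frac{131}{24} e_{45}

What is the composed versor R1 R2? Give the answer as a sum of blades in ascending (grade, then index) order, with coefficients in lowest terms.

Distribute over the terms of R2 (each basis-blade product reordered to ascending indices, repeated generators contracted through their squares):
R1 (-\frac{3}{2} e_{1}) = \frac{59}{8} e_{1} + \frac{1}{4} e_{2} - \frac{75}{8} e_{3} + \frac{5}{2} e_{4} - \frac{189}{16} e_{5} + \frac{103}{16} e_{123} - \frac{3}{2} e_{124} + \frac{253}{32} e_{125} - \frac{65}{8} e_{134} + \frac{123}{16} e_{135} + \frac{131}{16} e_{145}
R1 (2 e_{2}) = \frac{1}{3} e_{1} - \frac{59}{6} e_{2} + \frac{103}{12} e_{3} - 2 e_{4} + \frac{253}{24} e_{5} + \frac{25}{2} e_{123} - \frac{10}{3} e_{124} + \frac{63}{4} e_{125} + \frac{65}{6} e_{234} - \frac{41}{4} e_{235} - \frac{131}{12} e_{245}
R1 (-\frac{2}{3} e_{3}) = \frac{25}{6} e_{1} + \frac{103}{36} e_{2} + \frac{59}{18} e_{3} + \frac{65}{18} e_{4} - \frac{41}{12} e_{5} - \frac{1}{9} e_{123} + \frac{10}{9} e_{134} - \frac{21}{4} e_{135} + \frac{2}{3} e_{234} - \frac{253}{72} e_{235} + \frac{131}{36} e_{345}
R1 (\frac{9}{4} e_{4}) = \frac{15}{4} e_{1} + \frac{9}{4} e_{2} + \frac{195}{16} e_{3} - \frac{177}{16} e_{4} + \frac{393}{32} e_{5} + \frac{3}{8} e_{124} - \frac{225}{16} e_{134} + \frac{567}{32} e_{145} - \frac{309}{32} e_{234} + \frac{759}{64} e_{245} + \frac{369}{32} e_{345}
R1 (-\frac{5}{6} e_{5}) = -\frac{105}{16} e_{1} - \frac{1265}{288} e_{2} - \frac{205}{48} e_{3} - \frac{655}{144} e_{4} + \frac{295}{72} e_{5} - \frac{5}{36} e_{125} + \frac{125}{24} e_{135} - \frac{25}{18} e_{145} + \frac{515}{144} e_{235} - \frac{5}{6} e_{245} - \frac{325}{72} e_{345}
Summing the partial products and collecting blades:
Answer: \frac{145}{16} e_{1} - \frac{851}{96} e_{2} + \frac{749}{72} e_{3} - \frac{23}{2} e_{4} + \frac{3367}{288} e_{5} + \frac{2711}{144} e_{123} - \frac{107}{24} e_{124} + \frac{6773}{288} e_{125} - \frac{3035}{144} e_{134} + \frac{367}{48} e_{135} + \frac{7061}{288} e_{145} + \frac{59}{32} e_{234} - \frac{163}{16} e_{235} + \frac{7}{64} e_{245} + \frac{341}{32} e_{345}


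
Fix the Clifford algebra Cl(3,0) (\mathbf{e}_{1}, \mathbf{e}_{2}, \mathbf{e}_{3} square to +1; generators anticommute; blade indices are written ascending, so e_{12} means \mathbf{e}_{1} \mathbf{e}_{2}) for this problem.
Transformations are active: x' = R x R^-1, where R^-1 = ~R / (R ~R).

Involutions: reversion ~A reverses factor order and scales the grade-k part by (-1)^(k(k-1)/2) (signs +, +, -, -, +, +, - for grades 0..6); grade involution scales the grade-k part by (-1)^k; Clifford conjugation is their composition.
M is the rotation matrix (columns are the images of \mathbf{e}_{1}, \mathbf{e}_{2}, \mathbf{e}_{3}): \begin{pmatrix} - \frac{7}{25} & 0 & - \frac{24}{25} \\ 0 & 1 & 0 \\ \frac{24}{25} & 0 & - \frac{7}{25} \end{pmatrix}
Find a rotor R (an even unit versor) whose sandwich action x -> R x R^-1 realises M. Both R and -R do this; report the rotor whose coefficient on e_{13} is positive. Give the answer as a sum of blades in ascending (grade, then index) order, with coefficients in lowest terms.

Method: write R = a + b12*e_{12} + b13*e_{13} + b23*e_{23} with a^2 + b12^2 + b13^2 + b23^2 = 1 (so R^-1 = ~R). Expanding the columns R e_j ~R gives tr M = 4a^2 - 1 and, from the antisymmetric part, M21 - M12 = -4a*b12, M13 - M31 = 4a*b13, M32 - M23 = -4a*b23.
Here tr M = \frac{11}{25}, so a^2 = (1 + tr M)/4 = \frac{9}{25} and a = ±\frac{3}{5}. Taking a = \frac{3}{5}: M21 - M12 = 0, M13 - M31 = -\frac{48}{25}, M32 - M23 = 0, giving b12 = 0, b13 = -\frac{4}{5}, b23 = 0, i.e. R = \frac{3}{5} - \frac{4}{5} e_{13}.
Its e_{13} coefficient is negative, so report the other preimage -R.
Answer: -\frac{3}{5} + \frac{4}{5} e_{13}. Uniqueness: Spin(3) -> SO(3) maps R and -R to the same rotation of trace \frac{11}{25}; fixing the sign of the e_{13} coefficient removes the ambiguity.


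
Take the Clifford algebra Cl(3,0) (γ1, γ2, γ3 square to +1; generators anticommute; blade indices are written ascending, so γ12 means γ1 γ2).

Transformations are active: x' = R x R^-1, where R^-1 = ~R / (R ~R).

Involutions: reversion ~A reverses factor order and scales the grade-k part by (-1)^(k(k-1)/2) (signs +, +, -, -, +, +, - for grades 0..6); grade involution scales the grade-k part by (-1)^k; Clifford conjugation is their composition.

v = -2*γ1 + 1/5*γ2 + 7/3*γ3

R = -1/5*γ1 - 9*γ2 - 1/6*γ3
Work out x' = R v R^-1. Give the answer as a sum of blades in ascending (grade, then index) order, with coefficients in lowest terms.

~R = -1/5*γ1 - 9*γ2 - 1/6*γ3, and R ~R = 72961/900, so R^-1 = ~R / (72961/900).
R v = -161/90 - 451/25*γ12 - 4/5*γ13 - 629/30*γ23
Answer: 20938/10423*γ1 + 10277/52115*γ2 - 72731/31269*γ3


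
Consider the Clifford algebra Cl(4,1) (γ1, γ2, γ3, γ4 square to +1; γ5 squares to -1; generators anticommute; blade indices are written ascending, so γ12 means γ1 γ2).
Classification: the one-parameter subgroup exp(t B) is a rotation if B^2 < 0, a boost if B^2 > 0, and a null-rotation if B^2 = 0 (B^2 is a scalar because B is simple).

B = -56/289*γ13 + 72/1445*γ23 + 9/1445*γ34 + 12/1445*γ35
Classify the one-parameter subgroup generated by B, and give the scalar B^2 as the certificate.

B^2 term by term: the squares give (-56/289)^2*(γ13)^2 + (72/1445)^2*(γ23)^2 + (9/1445)^2*(γ34)^2 + (12/1445)^2*(γ35)^2 = 3136/83521*(-1) + 5184/2088025*(-1) + 81/2088025*(-1) + 144/2088025*(+1) = -1/25 (each basis 2-blade squares to minus the product of its generators' squares); cross terms between blades sharing an index anticommute and cancel. So B^2 = -1/25.
Answer: rotation, certificate B^2 = -1/25. B^2 = -1/25 is basis-independent, so its sign is the whole story.


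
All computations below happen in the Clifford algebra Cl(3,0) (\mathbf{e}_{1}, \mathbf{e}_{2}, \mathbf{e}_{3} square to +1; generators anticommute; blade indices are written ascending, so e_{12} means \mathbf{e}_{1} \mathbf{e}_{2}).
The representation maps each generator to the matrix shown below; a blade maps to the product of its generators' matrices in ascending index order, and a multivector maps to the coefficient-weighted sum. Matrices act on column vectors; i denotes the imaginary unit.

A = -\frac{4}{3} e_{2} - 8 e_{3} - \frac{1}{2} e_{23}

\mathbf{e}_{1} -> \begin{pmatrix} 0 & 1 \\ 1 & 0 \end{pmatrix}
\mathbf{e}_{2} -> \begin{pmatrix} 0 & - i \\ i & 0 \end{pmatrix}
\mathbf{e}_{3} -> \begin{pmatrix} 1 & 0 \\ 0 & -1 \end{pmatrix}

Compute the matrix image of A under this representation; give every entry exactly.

Bivector images (products of the table entries): rho(e_{23}) = rho(\mathbf{e}_{2})rho(\mathbf{e}_{3}) = \begin{pmatrix} 0 & i \\ i & 0 \end{pmatrix}.
M = (-\frac{4}{3})*rho(e_{2}) + (-8)*rho(e_{3}) + (-\frac{1}{2})*rho(e_{23}), summed entrywise:
Answer: \begin{pmatrix} -8 & \frac{5 i}{6} \\ - \frac{11 i}{6} & 8 \end{pmatrix}


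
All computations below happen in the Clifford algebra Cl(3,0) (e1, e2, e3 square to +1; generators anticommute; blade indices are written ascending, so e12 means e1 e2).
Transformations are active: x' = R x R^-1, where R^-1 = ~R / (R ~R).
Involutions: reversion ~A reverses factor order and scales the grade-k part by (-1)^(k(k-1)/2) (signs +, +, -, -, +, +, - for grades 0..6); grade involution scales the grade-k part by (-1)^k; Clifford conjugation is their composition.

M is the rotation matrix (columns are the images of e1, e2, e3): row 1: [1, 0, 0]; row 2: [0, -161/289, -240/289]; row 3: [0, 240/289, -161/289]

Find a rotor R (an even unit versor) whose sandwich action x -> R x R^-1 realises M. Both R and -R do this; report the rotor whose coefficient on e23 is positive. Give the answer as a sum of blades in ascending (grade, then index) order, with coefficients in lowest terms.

Method: write R = a + b12*e12 + b13*e13 + b23*e23 with a^2 + b12^2 + b13^2 + b23^2 = 1 (so R^-1 = ~R). Expanding the columns R e_j ~R gives tr M = 4a^2 - 1 and, from the antisymmetric part, M21 - M12 = -4a*b12, M13 - M31 = 4a*b13, M32 - M23 = -4a*b23.
Here tr M = -33/289, so a^2 = (1 + tr M)/4 = 64/289 and a = ±8/17. Taking a = 8/17: M21 - M12 = 0, M13 - M31 = 0, M32 - M23 = 480/289, giving b12 = 0, b13 = 0, b23 = -15/17, i.e. R = 8/17 - 15/17*e23.
Its e23 coefficient is negative, so report the other preimage -R.
Answer: -8/17 + 15/17*e23. Why the constraint matters: R and -R act identically through the sandwich — M has trace -33/289 either way — so only the sign condition on e23 picks one of the two preimages.


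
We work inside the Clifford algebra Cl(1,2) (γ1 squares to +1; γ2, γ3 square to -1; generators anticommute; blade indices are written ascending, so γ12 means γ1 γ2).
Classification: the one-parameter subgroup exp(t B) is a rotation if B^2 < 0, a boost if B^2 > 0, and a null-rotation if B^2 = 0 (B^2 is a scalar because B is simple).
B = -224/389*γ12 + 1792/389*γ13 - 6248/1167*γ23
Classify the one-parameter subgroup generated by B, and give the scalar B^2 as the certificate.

B^2 term by term: the squares give (-224/389)^2*(γ12)^2 + (1792/389)^2*(γ13)^2 + (-6248/1167)^2*(γ23)^2 = 50176/151321*(+1) + 3211264/151321*(+1) + 39037504/1361889*(-1) = -64/9 (each basis 2-blade squares to minus the product of its generators' squares); cross terms between blades sharing an index anticommute and cancel. So B^2 = -64/9.
Answer: rotation, certificate B^2 = -64/9. Certificate logic: -64/9 is a conjugation-invariant scalar, so its sign fixes rotation versus boost versus null-rotation outright.


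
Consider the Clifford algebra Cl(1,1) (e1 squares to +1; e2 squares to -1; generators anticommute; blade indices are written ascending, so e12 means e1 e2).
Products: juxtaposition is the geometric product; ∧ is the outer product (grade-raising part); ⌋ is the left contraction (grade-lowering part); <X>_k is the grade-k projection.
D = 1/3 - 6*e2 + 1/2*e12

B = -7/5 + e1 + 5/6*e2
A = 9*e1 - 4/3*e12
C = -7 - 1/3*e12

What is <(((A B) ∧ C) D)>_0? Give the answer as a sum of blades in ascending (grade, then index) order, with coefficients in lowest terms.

step 1: 9 - 517/45*e1 + 4/3*e2 + 281/30*e12
step 2: -63 + 3619/45*e1 - 28/3*e2 - 2057/30*e12
step 3: -6677/60 - 10510/27*e1 + 4151/10*e2 - 4832/9*e12
step 4: -6677/60
Answer: -6677/60


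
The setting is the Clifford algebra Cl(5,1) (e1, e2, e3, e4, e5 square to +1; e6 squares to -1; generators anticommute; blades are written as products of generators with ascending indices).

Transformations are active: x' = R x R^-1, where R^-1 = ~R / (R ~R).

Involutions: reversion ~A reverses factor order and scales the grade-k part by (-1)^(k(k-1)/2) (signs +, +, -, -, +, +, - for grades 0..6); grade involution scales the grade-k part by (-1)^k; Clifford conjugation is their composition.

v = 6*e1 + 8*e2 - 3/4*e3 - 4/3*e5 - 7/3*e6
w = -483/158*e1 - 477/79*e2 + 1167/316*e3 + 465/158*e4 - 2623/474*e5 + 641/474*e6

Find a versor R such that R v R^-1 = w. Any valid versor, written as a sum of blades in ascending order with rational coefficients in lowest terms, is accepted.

Reasoning: v^2 = w^2 = 4651/48 since conjugation preserves the quadratic form; R = v + w = 465/158*e1 + 155/79*e2 + 465/158*e3 + 465/158*e4 - 1085/158*e5 - 155/158*e6 is then valid when invertible, keeping its own part and reversing (v - w)/2.
Answer: 465/158*e1 + 155/79*e2 + 465/158*e3 + 465/158*e4 - 1085/158*e5 - 155/158*e6


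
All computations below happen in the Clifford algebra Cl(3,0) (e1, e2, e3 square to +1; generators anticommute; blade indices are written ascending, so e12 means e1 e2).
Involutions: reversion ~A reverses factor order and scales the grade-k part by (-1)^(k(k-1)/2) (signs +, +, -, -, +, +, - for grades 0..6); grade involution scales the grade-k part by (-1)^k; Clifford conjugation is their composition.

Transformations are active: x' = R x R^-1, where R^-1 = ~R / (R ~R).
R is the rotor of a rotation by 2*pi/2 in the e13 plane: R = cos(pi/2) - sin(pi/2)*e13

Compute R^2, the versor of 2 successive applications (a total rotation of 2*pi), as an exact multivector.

The rotor phase is half the rotation angle and phases add under composition, so 2 steps in the e13 plane accumulate phase 2*(pi/2) = pi: R^2 = cos(pi) - sin(pi)*e13.
cos(pi) = -1 and sin(pi) = 0, so R^2 = -1. The total rotation 2*pi is 1 full turn, so every vector returns to itself, yet the rotor is -1, on the OTHER sheet of the double cover (an odd number of 2*pi turns).
Answer: -1


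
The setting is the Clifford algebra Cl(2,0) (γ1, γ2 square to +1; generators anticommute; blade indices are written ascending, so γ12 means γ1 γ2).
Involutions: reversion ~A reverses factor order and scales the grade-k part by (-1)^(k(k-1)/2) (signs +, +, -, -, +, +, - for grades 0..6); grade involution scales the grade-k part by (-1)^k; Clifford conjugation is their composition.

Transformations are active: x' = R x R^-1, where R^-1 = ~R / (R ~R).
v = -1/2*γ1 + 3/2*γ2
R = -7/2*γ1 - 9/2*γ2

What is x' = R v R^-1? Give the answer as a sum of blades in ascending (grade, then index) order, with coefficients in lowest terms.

~R = -7/2*γ1 - 9/2*γ2, and R ~R = 65/2, so R^-1 = ~R / (65/2).
R v = -5 - 15/2*γ12
Answer: 41/26*γ1 - 3/26*γ2


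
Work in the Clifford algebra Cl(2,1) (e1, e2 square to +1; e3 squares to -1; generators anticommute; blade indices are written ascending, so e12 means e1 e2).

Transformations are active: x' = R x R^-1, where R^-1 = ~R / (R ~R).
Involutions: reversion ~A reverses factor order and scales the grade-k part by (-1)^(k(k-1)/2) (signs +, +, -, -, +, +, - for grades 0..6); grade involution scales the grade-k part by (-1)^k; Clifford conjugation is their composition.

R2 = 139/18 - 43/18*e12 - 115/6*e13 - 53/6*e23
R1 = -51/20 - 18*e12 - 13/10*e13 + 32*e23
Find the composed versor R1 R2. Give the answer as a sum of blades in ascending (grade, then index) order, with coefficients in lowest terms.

Distribute over the terms of R1 (each basis-blade product reordered to ascending indices, repeated generators contracted through their squares):
(-51/20) R2 = -2363/120 + 731/120*e12 + 391/8*e13 + 901/40*e23
(-18*e12) R2 = -43 - 139*e12 + 159*e13 - 345*e23
(-13/10*e13) R2 = 299/12 + 689/60*e12 - 1807/180*e13 + 559/180*e23
(32*e23) R2 = -848/3 + 1840/3*e12 + 688/9*e13 + 2224/9*e23
Summing the partial products and collecting blades:
Answer: -38453/120 + 59029/120*e12 + 98741/360*e13 - 8671/120*e23


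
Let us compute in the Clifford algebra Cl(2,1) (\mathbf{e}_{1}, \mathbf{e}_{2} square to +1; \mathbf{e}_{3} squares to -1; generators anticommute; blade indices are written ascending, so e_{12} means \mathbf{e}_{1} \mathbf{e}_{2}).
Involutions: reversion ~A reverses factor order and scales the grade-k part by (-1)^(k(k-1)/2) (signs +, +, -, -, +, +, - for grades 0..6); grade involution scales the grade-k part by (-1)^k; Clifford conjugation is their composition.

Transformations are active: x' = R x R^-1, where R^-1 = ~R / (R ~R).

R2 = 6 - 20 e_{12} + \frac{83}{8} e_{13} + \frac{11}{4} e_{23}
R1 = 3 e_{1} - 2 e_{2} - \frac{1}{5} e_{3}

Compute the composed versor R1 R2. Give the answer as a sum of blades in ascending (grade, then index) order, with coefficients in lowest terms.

Distribute over the terms of R1 (each basis-blade product reordered to ascending indices, repeated generators contracted through their squares):
(3 e_{1}) R2 = 18 e_{1} - 60 e_{2} + \frac{249}{8} e_{3} + \frac{33}{4} e_{123}
(-2 e_{2}) R2 = -40 e_{1} - 12 e_{2} - \frac{11}{2} e_{3} + \frac{83}{4} e_{123}
(-\frac{1}{5} e_{3}) R2 = -\frac{83}{40} e_{1} - \frac{11}{20} e_{2} - \frac{6}{5} e_{3} + 4 e_{123}
Summing the partial products and collecting blades:
Answer: -\frac{963}{40} e_{1} - \frac{1451}{20} e_{2} + \frac{977}{40} e_{3} + 33 e_{123}


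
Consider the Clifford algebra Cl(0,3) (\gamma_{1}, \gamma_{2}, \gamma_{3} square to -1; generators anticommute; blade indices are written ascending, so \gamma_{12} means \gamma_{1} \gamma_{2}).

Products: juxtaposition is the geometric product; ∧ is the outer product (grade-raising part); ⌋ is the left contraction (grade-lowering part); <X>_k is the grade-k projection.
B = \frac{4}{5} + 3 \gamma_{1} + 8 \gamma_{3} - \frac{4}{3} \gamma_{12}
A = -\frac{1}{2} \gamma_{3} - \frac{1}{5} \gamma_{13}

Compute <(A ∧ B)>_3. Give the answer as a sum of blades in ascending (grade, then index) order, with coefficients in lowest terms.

step 1: -\frac{2}{5} \gamma_{3} + \frac{67}{50} \gamma_{13} + \frac{2}{3} \gamma_{123}
step 2: \frac{2}{3} \gamma_{123}
Answer: \frac{2}{3} \gamma_{123}


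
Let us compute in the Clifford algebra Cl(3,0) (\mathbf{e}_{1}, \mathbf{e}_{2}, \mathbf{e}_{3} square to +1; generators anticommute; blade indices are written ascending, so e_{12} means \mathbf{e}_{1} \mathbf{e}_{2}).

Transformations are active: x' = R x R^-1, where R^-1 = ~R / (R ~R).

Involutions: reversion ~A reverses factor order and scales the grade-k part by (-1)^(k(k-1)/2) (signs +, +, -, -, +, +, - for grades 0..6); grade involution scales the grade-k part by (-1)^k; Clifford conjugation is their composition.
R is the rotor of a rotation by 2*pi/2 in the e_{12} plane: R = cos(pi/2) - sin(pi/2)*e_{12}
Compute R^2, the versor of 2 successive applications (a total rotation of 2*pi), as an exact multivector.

The rotor phase is half the rotation angle and phases add under composition, so 2 steps in the e_{12} plane accumulate phase 2*(pi/2) = \pi: R^2 = cos(\pi) - sin(\pi)*e_{12}.
cos(\pi) = -1 and sin(\pi) = 0, so R^2 = -1. The total rotation 2*pi is 1 full turn, so every vector returns to itself, yet the rotor is -1, on the OTHER sheet of the double cover (an odd number of 2*pi turns).
Answer: -1


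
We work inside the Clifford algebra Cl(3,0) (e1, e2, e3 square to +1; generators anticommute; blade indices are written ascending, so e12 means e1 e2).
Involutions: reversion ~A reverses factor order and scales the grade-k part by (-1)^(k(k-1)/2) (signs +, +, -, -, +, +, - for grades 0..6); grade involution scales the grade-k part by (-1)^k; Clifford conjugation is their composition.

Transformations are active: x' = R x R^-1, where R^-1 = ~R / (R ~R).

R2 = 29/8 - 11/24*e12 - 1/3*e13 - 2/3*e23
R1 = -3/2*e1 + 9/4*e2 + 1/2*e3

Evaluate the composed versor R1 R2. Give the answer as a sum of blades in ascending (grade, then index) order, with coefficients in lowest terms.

Distribute over the terms of R1 (each basis-blade product reordered to ascending indices, repeated generators contracted through their squares):
(-3/2*e1) R2 = -87/16*e1 + 11/16*e2 + 1/2*e3 + e123
(9/4*e2) R2 = 33/32*e1 + 261/32*e2 - 3/2*e3 + 3/4*e123
(1/2*e3) R2 = 1/6*e1 + 1/3*e2 + 29/16*e3 - 11/48*e123
Summing the partial products and collecting blades:
Answer: -407/96*e1 + 881/96*e2 + 13/16*e3 + 73/48*e123


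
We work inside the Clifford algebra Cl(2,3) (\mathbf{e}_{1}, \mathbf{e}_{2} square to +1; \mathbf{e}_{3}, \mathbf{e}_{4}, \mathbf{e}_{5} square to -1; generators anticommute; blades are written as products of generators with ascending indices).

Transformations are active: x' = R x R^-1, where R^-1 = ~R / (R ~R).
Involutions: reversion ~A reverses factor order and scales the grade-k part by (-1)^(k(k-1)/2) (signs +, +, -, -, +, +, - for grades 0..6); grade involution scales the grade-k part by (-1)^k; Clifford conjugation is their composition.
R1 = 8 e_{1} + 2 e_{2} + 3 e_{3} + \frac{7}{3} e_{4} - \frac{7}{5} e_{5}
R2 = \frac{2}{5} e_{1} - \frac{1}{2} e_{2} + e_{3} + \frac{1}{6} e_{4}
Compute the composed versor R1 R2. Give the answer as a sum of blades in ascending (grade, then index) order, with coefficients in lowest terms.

Distribute over the terms of R2 (each basis-blade product reordered to ascending indices, repeated generators contracted through their squares):
R1 (\frac{2}{5} e_{1}) = \frac{16}{5} - \frac{4}{5} e_{1} e_{2} - \frac{6}{5} e_{1} e_{3} - \frac{14}{15} e_{1} e_{4} + \frac{14}{25} e_{1} e_{5}
R1 (-\frac{1}{2} e_{2}) = -1 - 4 e_{1} e_{2} + \frac{3}{2} e_{2} e_{3} + \frac{7}{6} e_{2} e_{4} - \frac{7}{10} e_{2} e_{5}
R1 (e_{3}) = -3 + 8 e_{1} e_{3} + 2 e_{2} e_{3} - \frac{7}{3} e_{3} e_{4} + \frac{7}{5} e_{3} e_{5}
R1 (\frac{1}{6} e_{4}) = -\frac{7}{18} + \frac{4}{3} e_{1} e_{4} + \frac{1}{3} e_{2} e_{4} + \frac{1}{2} e_{3} e_{4} + \frac{7}{30} e_{4} e_{5}
Summing the partial products and collecting blades:
Answer: -\frac{107}{90} - \frac{24}{5} e_{1} e_{2} + \frac{34}{5} e_{1} e_{3} + \frac{2}{5} e_{1} e_{4} + \frac{14}{25} e_{1} e_{5} + \frac{7}{2} e_{2} e_{3} + \frac{3}{2} e_{2} e_{4} - \frac{7}{10} e_{2} e_{5} - \frac{11}{6} e_{3} e_{4} + \frac{7}{5} e_{3} e_{5} + \frac{7}{30} e_{4} e_{5}


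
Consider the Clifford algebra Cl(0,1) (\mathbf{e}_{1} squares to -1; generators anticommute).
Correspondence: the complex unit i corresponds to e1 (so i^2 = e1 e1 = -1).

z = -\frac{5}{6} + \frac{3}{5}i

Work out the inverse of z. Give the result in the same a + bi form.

In blades: z = -\frac{5}{6} + \frac{3}{5} e_{1}.
With qbar = -\frac{5}{6} - \frac{3}{5} e_{1} (scalar fixed, mapped units negated), z qbar = \frac{949}{900} (the sum of squared coefficients), so z^-1 = qbar / (\frac{949}{900}) = -\frac{750}{949} - \frac{540}{949} e_{1}; translating back:
Answer: -\frac{750}{949} - \frac{540}{949}i


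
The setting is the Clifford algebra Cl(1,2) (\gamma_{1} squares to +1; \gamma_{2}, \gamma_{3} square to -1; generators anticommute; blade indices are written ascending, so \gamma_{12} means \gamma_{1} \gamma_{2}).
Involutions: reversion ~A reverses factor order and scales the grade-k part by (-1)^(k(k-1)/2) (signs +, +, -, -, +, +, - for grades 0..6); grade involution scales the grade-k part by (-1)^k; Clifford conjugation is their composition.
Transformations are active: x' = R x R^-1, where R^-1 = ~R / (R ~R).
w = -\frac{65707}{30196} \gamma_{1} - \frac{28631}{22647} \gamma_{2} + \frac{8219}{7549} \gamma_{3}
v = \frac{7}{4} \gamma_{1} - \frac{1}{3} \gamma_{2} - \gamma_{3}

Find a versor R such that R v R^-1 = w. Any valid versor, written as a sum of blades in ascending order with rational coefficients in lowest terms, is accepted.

Equal squares first: v^2 = w^2 = \frac{281}{144}. Then v + w = -\frac{3216}{7549} \gamma_{1} - \frac{12060}{7549} \gamma_{2} + \frac{670}{7549} \gamma_{3} is a versor taking v to w, provided it is invertible.
Answer: -\frac{3216}{7549} \gamma_{1} - \frac{12060}{7549} \gamma_{2} + \frac{670}{7549} \gamma_{3}


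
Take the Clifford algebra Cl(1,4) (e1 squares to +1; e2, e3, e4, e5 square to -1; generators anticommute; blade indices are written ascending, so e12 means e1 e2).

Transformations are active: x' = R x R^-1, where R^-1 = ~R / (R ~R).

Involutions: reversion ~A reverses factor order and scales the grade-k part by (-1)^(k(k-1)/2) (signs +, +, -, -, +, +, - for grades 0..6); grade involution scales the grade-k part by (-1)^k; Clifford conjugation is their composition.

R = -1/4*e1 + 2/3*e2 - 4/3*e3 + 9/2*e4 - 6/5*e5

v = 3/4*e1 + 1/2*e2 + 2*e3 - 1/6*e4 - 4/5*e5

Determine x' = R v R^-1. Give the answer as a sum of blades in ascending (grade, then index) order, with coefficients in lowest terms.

~R = -1/4*e1 + 2/3*e2 - 4/3*e3 + 9/2*e4 - 6/5*e5, and R ~R = -85859/3600, so R^-1 = ~R / (-85859/3600).
R v = 2323/1200 - 5/8*e12 + 1/2*e13 - 10/3*e14 + 11/10*e15 + 2*e23 - 85/36*e24 + 1/15*e25 - 79/9*e34 + 52/15*e35 - 19/5*e45
Answer: -10593/14932*e1 - 4541/7466*e2 - 6658/3733*e3 - 12629/22398*e4 + 18568/18665*e5


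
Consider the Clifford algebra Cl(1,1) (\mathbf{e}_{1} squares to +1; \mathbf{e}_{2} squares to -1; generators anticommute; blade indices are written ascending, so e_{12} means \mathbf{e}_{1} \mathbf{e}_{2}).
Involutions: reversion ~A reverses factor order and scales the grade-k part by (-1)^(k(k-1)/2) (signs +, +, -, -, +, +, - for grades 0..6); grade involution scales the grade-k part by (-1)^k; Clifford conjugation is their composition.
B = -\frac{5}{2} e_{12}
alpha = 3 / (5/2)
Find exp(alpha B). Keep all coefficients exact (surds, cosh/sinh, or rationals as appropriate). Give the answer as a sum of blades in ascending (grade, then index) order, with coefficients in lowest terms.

B^2 = (-\frac{5}{2})^2*(e_{12})^2 = \frac{25}{4}*(+1) = \frac{25}{4} (a basis 2-blade squares to minus the product of its generators' squares).
B^2 = \frac{25}{4} — B^2 > 0, so the exponential closes hyperbolically: l = \frac{5}{2}, alpha*l = 3, so exp(alpha B) = cosh(3) + (sinh(3)/(\frac{5}{2}))*B = \cosh{\left(3 \right)} + (\frac{2 \sinh{\left(3 \right)}}{5})*B.
Answer: \cosh{\left(3 \right)} - \sinh{\left(3 \right)} e_{12}


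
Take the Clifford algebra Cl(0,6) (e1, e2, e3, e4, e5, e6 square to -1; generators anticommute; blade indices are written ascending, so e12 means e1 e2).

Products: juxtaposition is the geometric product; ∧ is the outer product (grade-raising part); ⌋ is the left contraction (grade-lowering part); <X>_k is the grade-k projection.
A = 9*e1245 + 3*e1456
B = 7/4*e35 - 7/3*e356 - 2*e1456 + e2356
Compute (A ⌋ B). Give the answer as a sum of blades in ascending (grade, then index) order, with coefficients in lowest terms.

step 1: -6
Answer: -6
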